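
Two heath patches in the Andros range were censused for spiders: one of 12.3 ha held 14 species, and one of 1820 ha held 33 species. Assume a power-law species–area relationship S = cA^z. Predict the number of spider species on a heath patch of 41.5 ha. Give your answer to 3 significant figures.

z = ln(33/14) / ln(1820/12.3) = 0.8575 / 4.9970 = 0.1716
c = 14 / 12.3^0.1716 = 14 / 1.538 = 9.101
S₃ = 9.101 × 41.5^0.1716 = 9.101 × 1.895 ≈ 17.25

17.2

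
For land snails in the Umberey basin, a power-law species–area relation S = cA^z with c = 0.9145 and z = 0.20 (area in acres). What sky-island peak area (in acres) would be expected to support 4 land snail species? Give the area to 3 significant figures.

1600 acres

4 = 0.9145 × A^0.2  ⇒  A^0.2 = 4/0.9145 = 4.374
ln A = ln(4.374) / 0.2 = 1.4757 / 0.2 = 7.3784
A = e^7.3784 ≈ 1601 acres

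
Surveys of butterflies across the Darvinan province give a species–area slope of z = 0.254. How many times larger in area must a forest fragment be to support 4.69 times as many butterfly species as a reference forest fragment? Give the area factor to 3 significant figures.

439

(A₂/A₁)^0.254 = 4.69, so A₂/A₁ = 4.69^(1/0.254) = 4.69^3.937
ln(A₂/A₁) = ln 4.69 / 0.254 = 1.5454 / 0.254 = 6.0844
A₂/A₁ = e^6.0844 ≈ 438.9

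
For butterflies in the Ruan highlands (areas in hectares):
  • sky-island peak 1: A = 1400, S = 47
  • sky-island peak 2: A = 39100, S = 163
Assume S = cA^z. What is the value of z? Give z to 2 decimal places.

0.37

Taking logs: ln S = ln c + z ln A, so z = (ln S₂ − ln S₁)/(ln A₂ − ln A₁).
z = ln(163/47) / ln(39100/1400) = ln(3.468) / ln(27.93) = 1.2436 / 3.3297 = 0.3735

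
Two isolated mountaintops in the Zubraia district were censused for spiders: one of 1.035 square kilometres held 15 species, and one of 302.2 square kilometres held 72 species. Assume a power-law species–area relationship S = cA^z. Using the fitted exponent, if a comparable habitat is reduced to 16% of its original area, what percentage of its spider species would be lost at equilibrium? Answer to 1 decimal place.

z = ln(72/15) / ln(302.2/1.035) = 1.5686 / 5.6767 = 0.2763
S_new/S_old = (A_new/A_old)^z = 0.16^0.2763 = exp(0.2763 × -1.8326) = 0.6027
Fraction lost = 1 − 0.6027 = 0.3973

39.7%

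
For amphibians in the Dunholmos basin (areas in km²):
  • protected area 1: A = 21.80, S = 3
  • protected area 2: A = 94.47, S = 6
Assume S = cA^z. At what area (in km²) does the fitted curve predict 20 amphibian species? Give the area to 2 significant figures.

1200 km²

z = ln(6/3) / ln(94.47/21.8) = 0.6931 / 1.4664 = 0.4727
c = 3 / 21.8^0.4727 = 3 / 4.292 = 0.6989
A = (20/0.6989)^(1/0.4727) ⇒ ln A = ln(28.61)/0.4727 = 7.0953
A = e^7.0953 ≈ 1206 km²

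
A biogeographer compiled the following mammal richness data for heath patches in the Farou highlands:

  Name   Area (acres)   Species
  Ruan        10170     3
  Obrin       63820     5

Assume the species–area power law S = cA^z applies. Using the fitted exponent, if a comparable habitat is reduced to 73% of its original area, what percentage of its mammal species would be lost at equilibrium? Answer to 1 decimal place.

z = ln(5/3) / ln(63820/10170) = 0.5108 / 1.8366 = 0.2781
S_new/S_old = (A_new/A_old)^z = 0.73^0.2781 = exp(0.2781 × -0.3147) = 0.9162
Fraction lost = 1 − 0.9162 = 0.08381

8.4%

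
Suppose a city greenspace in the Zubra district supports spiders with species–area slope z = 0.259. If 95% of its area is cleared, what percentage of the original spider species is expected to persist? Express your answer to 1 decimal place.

46.0%

S_new/S_old = (A_new/A_old)^z = 0.05^0.259
= exp(0.259 × ln 0.05) = exp(0.259 × -2.9957) = exp(-0.7759) ≈ 0.4603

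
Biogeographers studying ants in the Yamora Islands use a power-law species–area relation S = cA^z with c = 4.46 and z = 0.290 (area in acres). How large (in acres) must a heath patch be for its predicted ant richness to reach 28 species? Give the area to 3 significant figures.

564 acres

28 = 4.46 × A^0.29  ⇒  A^0.29 = 28/4.46 = 6.278
ln A = ln(6.278) / 0.29 = 1.8371 / 0.29 = 6.3347
A = e^6.3347 ≈ 563.8 acres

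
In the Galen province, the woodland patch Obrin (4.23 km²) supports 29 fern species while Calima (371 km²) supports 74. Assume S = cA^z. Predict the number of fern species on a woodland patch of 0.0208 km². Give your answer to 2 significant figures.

9.5

z = ln(74/29) / ln(371/4.23) = 0.9368 / 4.4740 = 0.2094
c = 29 / 4.23^0.2094 = 29 / 1.353 = 21.44
S₃ = 21.44 × 0.0208^0.2094 = 21.44 × 0.4445 ≈ 9.53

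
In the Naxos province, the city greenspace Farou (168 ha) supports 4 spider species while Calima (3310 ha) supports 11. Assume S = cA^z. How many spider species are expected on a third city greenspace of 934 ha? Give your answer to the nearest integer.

7

z = ln(11/4) / ln(3310/168) = 1.0116 / 2.9807 = 0.3394
c = 4 / 168^0.3394 = 4 / 5.691 = 0.7028
S₃ = 0.7028 × 934^0.3394 = 0.7028 × 10.19 ≈ 7.16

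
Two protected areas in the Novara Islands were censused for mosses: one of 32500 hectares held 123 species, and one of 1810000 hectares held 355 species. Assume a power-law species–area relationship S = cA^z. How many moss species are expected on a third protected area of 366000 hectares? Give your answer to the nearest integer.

233

z = ln(355/123) / ln(1810000/32500) = 1.0599 / 4.0198 = 0.2637
c = 123 / 32500^0.2637 = 123 / 15.48 = 7.948
S₃ = 7.948 × 366000^0.2637 = 7.948 × 29.31 ≈ 232.9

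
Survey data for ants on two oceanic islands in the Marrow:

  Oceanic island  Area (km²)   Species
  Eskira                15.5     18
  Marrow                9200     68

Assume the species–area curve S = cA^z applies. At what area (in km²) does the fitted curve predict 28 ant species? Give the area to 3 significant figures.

130 km²

z = ln(68/18) / ln(9200/15.5) = 1.3291 / 6.3861 = 0.2081
c = 18 / 15.5^0.2081 = 18 / 1.769 = 10.17
A = (28/10.17)^(1/0.2081) ⇒ ln A = ln(2.752)/0.2081 = 4.8637
A = e^4.8637 ≈ 129.5 km²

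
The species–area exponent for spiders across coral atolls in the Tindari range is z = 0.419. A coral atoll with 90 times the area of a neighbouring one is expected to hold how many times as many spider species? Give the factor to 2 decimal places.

6.59

S₂/S₁ = (A₂/A₁)^z = 90^0.419
ln(S₂/S₁) = 0.419 × ln 90 = 0.419 × 4.4998 = 1.8854
S₂/S₁ = e^1.8854 ≈ 6.589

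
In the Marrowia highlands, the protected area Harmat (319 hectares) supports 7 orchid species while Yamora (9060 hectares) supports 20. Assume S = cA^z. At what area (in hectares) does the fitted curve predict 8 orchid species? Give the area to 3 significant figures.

488 hectares

z = ln(20/7) / ln(9060/319) = 1.0498 / 3.3464 = 0.3137
c = 7 / 319^0.3137 = 7 / 6.102 = 1.147
A = (8/1.147)^(1/0.3137) ⇒ ln A = ln(6.974)/0.3137 = 6.1908
A = e^6.1908 ≈ 488.3 hectares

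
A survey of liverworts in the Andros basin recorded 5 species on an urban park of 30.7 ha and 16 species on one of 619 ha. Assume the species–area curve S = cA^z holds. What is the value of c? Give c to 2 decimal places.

1.33

z = ln(S₂/S₁) / ln(A₂/A₁) = ln(16/5) / ln(619/30.7) = 1.1632 / 3.0038 = 0.3872
c = S₁ / A₁^z = 5 / 30.7^0.3872 = 5 / 3.766 = 1.328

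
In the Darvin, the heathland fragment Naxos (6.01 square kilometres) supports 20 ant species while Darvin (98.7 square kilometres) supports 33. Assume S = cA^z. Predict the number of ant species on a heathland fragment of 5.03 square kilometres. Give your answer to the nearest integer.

z = ln(33/20) / ln(98.7/6.01) = 0.5008 / 2.7987 = 0.1789
c = 20 / 6.01^0.1789 = 20 / 1.378 = 14.51
S₃ = 14.51 × 5.03^0.1789 = 14.51 × 1.335 ≈ 19.37

19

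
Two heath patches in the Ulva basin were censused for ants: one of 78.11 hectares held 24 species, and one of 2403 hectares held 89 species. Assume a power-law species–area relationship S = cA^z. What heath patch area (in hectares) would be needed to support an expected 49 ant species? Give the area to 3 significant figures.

505 hectares

z = ln(89/24) / ln(2403/78.11) = 1.3106 / 3.4264 = 0.3825
c = 24 / 78.11^0.3825 = 24 / 5.296 = 4.532
A = (49/4.532)^(1/0.3825) ⇒ ln A = ln(10.81)/0.3825 = 6.2242
A = e^6.2242 ≈ 504.8 hectares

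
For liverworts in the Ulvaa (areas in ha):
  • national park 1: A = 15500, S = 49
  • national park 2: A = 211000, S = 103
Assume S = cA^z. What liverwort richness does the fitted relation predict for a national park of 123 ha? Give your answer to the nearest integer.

12

z = ln(103/49) / ln(211000/15500) = 0.7429 / 2.6110 = 0.2845
c = 49 / 15500^0.2845 = 49 / 15.57 = 3.147
S₃ = 3.147 × 123^0.2845 = 3.147 × 3.932 ≈ 12.38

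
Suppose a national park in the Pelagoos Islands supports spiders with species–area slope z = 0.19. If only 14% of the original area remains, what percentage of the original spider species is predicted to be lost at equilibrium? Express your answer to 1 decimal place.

31.2%

S_new/S_old = (A_new/A_old)^z = 0.14^0.19
= exp(0.19 × ln 0.14) = exp(0.19 × -1.9661) = exp(-0.3736) ≈ 0.6883
Fraction lost = 1 − 0.6883 = 0.3117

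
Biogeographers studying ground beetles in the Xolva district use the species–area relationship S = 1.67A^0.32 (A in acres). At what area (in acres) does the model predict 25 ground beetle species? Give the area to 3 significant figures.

25 = 1.67 × A^0.32  ⇒  A^0.32 = 25/1.67 = 14.97
ln A = ln(14.97) / 0.32 = 2.7061 / 0.32 = 8.4564
A = e^8.4564 ≈ 4705 acres

4710 acres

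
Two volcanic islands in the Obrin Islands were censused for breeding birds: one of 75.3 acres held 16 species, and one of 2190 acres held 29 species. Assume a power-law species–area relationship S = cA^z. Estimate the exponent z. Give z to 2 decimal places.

Taking logs: ln S = ln c + z ln A, so z = (ln S₂ − ln S₁)/(ln A₂ − ln A₁).
z = ln(29/16) / ln(2190/75.3) = ln(1.812) / ln(29.08) = 0.5947 / 3.3702 = 0.1765

0.18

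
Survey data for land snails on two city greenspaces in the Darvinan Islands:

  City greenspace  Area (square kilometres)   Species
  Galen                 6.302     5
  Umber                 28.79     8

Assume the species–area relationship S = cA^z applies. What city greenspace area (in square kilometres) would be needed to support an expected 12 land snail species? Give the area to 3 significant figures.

z = ln(8/5) / ln(28.79/6.302) = 0.4700 / 1.5192 = 0.3094
c = 5 / 6.302^0.3094 = 5 / 1.767 = 2.829
A = (12/2.829)^(1/0.3094) ⇒ ln A = ln(4.242)/0.3094 = 4.6706
A = e^4.6706 ≈ 106.8 square kilometres

107 square kilometres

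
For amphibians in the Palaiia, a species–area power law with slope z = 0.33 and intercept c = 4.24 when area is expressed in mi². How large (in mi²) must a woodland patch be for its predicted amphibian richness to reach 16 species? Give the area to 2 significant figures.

56 mi²

16 = 4.24 × A^0.33  ⇒  A^0.33 = 16/4.24 = 3.774
ln A = ln(3.774) / 0.33 = 1.3280 / 0.33 = 4.0243
A = e^4.0243 ≈ 55.94 mi²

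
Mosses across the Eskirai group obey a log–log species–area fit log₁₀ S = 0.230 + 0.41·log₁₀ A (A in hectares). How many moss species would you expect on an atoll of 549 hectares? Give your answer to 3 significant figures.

22.6

S = 1.698 × 549^0.41
ln S = ln 1.698 + 0.41 × ln 549 = 0.5296 + 0.41 × 6.3081 = 3.1159
S = e^3.1159 ≈ 22.55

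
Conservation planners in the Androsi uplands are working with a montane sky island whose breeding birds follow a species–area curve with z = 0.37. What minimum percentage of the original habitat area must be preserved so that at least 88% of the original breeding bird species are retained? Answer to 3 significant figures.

70.8%

Need (A_new/A_old)^0.37 = 0.88, so A_new/A_old = 0.88^(1/0.37) = 0.88^2.703
ln(A_new/A_old) = ln 0.88 / 0.37 = -0.1278 / 0.37 = -0.3455
A_new/A_old = e^-0.3455 ≈ 0.7079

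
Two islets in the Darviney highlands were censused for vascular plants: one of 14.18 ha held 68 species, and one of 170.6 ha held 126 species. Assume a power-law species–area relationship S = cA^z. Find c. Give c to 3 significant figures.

35.2

z = ln(S₂/S₁) / ln(A₂/A₁) = ln(126/68) / ln(170.6/14.18) = 0.6168 / 2.4875 = 0.2480
c = S₁ / A₁^z = 68 / 14.18^0.2480 = 68 / 1.93 = 35.23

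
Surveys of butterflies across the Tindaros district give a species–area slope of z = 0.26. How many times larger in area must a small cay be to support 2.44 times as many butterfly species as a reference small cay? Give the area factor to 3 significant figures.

(A₂/A₁)^0.26 = 2.44, so A₂/A₁ = 2.44^(1/0.26) = 2.44^3.846
ln(A₂/A₁) = ln 2.44 / 0.26 = 0.8920 / 0.26 = 3.4308
A₂/A₁ = e^3.4308 ≈ 30.9

30.9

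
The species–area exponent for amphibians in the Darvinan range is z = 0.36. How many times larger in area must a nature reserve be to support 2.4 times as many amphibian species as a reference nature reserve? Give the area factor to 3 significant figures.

11.4

(A₂/A₁)^0.36 = 2.4, so A₂/A₁ = 2.4^(1/0.36) = 2.4^2.778
ln(A₂/A₁) = ln 2.4 / 0.36 = 0.8755 / 0.36 = 2.4319
A₂/A₁ = e^2.4319 ≈ 11.38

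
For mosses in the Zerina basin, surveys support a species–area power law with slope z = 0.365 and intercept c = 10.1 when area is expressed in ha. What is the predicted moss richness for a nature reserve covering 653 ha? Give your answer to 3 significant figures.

108

S = 10.1 × 653^0.365
ln S = ln 10.1 + 0.365 × ln 653 = 2.3125 + 0.365 × 6.4816 = 4.6783
S = e^4.6783 ≈ 107.6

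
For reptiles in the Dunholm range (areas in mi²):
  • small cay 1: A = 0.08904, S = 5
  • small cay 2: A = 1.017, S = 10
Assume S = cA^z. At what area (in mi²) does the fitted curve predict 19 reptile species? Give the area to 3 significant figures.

z = ln(10/5) / ln(1.017/0.08904) = 0.6931 / 2.4355 = 0.2846
c = 5 / 0.08904^0.2846 = 5 / 0.5024 = 9.952
A = (19/9.952)^(1/0.2846) ⇒ ln A = ln(1.909)/0.2846 = 2.2722
A = e^2.2722 ≈ 9.7 mi²

9.70 mi²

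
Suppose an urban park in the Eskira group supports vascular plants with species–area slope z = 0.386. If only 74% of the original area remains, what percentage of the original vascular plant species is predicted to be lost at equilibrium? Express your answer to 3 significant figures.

11.0%

S_new/S_old = (A_new/A_old)^z = 0.74^0.386
= exp(0.386 × ln 0.74) = exp(0.386 × -0.3011) = exp(-0.1162) ≈ 0.8903
Fraction lost = 1 − 0.8903 = 0.1097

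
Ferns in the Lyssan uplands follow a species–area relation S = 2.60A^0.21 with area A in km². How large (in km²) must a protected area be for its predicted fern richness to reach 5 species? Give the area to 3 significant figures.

22.5 km²

5 = 2.6 × A^0.21  ⇒  A^0.21 = 5/2.6 = 1.923
ln A = ln(1.923) / 0.21 = 0.6539 / 0.21 = 3.1139
A = e^3.1139 ≈ 22.51 km²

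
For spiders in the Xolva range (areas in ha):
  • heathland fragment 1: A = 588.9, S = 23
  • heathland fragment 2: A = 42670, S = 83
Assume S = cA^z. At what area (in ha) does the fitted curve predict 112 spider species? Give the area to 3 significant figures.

116000 ha

z = ln(83/23) / ln(42670/588.9) = 1.2833 / 4.2830 = 0.2996
c = 23 / 588.9^0.2996 = 23 / 6.761 = 3.402
A = (112/3.402)^(1/0.2996) ⇒ ln A = ln(32.92)/0.2996 = 11.6613
A = e^11.6613 ≈ 115997 ha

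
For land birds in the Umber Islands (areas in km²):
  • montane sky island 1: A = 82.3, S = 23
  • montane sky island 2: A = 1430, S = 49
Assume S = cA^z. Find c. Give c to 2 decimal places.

7.15

z = ln(S₂/S₁) / ln(A₂/A₁) = ln(49/23) / ln(1430/82.3) = 0.7563 / 2.8551 = 0.2649
c = S₁ / A₁^z = 23 / 82.3^0.2649 = 23 / 3.217 = 7.15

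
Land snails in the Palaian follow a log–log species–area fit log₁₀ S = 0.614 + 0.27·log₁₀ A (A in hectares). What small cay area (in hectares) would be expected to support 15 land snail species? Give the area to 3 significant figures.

121 hectares

15 = 4.111 × A^0.27  ⇒  A^0.27 = 15/4.111 = 3.648
ln A = ln(3.648) / 0.27 = 1.2943 / 0.27 = 4.7936
A = e^4.7936 ≈ 120.7 hectares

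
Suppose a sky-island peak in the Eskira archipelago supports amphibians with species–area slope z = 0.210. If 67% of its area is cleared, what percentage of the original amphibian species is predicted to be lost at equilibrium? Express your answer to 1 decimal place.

S_new/S_old = (A_new/A_old)^z = 0.33^0.21
= exp(0.21 × ln 0.33) = exp(0.21 × -1.1087) = exp(-0.2328) ≈ 0.7923
Fraction lost = 1 − 0.7923 = 0.2077

20.8%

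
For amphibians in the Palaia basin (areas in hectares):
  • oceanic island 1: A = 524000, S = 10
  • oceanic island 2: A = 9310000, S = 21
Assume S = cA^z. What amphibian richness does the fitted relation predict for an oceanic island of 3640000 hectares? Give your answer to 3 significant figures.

16.5

z = ln(21/10) / ln(9310000/524000) = 0.7419 / 2.8774 = 0.2579
c = 10 / 524000^0.2579 = 10 / 29.84 = 0.3352
S₃ = 0.3352 × 3640000^0.2579 = 0.3352 × 49.18 ≈ 16.48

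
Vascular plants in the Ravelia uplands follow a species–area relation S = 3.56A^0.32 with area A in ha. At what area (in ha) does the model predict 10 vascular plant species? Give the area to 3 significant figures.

25.2 ha

10 = 3.56 × A^0.32  ⇒  A^0.32 = 10/3.56 = 2.809
ln A = ln(2.809) / 0.32 = 1.0328 / 0.32 = 3.2276
A = e^3.2276 ≈ 25.22 ha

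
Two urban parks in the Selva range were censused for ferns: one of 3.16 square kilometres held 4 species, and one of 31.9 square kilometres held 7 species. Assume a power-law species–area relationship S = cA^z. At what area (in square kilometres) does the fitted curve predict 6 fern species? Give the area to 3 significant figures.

z = ln(7/4) / ln(31.9/3.16) = 0.5596 / 2.3120 = 0.2420
c = 4 / 3.16^0.2420 = 4 / 1.321 = 3.028
A = (6/3.028)^(1/0.2420) ⇒ ln A = ln(1.982)/0.2420 = 2.8257
A = e^2.8257 ≈ 16.87 square kilometres

16.9 square kilometres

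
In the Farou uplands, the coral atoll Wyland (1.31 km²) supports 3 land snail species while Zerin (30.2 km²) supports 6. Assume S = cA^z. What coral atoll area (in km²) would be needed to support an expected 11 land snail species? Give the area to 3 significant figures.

470 km²

z = ln(6/3) / ln(30.2/1.31) = 0.6931 / 3.1378 = 0.2209
c = 3 / 1.31^0.2209 = 3 / 1.061 = 2.826
A = (11/2.826)^(1/0.2209) ⇒ ln A = ln(3.892)/0.2209 = 6.1518
A = e^6.1518 ≈ 469.5 km²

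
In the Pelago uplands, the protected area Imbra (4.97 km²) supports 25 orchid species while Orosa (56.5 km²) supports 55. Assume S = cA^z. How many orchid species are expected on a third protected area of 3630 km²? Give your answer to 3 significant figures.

z = ln(55/25) / ln(56.5/4.97) = 0.7885 / 2.4308 = 0.3244
c = 25 / 4.97^0.3244 = 25 / 1.682 = 14.86
S₃ = 14.86 × 3630^0.3244 = 14.86 × 14.28 ≈ 212.2

212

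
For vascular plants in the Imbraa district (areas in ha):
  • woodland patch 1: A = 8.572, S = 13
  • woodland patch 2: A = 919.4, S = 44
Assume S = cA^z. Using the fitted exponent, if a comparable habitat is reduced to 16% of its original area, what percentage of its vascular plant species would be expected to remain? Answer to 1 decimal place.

62.0%

z = ln(44/13) / ln(919.4/8.572) = 1.2192 / 4.6752 = 0.2608
S_new/S_old = (A_new/A_old)^z = 0.16^0.2608 = exp(0.2608 × -1.8326) = 0.6201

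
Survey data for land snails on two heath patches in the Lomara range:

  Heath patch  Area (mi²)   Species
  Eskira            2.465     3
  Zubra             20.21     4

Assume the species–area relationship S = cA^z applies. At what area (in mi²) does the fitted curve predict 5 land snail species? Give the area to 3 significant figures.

103 mi²

z = ln(4/3) / ln(20.21/2.465) = 0.2877 / 2.1040 = 0.1367
c = 3 / 2.465^0.1367 = 3 / 1.131 = 2.652
A = (5/2.652)^(1/0.1367) ⇒ ln A = ln(1.885)/0.1367 = 4.6382
A = e^4.6382 ≈ 103.4 mi²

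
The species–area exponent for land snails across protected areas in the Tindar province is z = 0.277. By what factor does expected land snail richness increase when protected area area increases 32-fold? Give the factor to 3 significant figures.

S₂/S₁ = (A₂/A₁)^z = 32^0.277
ln(S₂/S₁) = 0.277 × ln 32 = 0.277 × 3.4657 = 0.9600
S₂/S₁ = e^0.9600 ≈ 2.612

2.61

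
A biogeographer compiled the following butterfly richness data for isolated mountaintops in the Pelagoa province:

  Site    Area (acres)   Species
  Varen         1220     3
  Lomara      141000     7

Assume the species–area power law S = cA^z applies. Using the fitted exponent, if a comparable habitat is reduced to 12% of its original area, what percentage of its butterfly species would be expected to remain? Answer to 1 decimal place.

z = ln(7/3) / ln(141000/1220) = 0.8473 / 4.7499 = 0.1784
S_new/S_old = (A_new/A_old)^z = 0.12^0.1784 = exp(0.1784 × -2.1203) = 0.6851

68.5%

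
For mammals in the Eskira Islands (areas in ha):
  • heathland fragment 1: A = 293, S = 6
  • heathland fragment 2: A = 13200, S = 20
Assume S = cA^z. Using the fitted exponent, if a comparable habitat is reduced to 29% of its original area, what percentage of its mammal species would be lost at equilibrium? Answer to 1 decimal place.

z = ln(20/6) / ln(13200/293) = 1.2040 / 3.8078 = 0.3162
S_new/S_old = (A_new/A_old)^z = 0.29^0.3162 = exp(0.3162 × -1.2379) = 0.6761
Fraction lost = 1 − 0.6761 = 0.3239

32.4%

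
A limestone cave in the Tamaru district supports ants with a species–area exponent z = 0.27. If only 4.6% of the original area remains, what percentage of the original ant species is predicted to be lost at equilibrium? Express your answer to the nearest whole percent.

56%

S_new/S_old = (A_new/A_old)^z = 0.046^0.27
= exp(0.27 × ln 0.046) = exp(0.27 × -3.0791) = exp(-0.8314) ≈ 0.4355
Fraction lost = 1 − 0.4355 = 0.5645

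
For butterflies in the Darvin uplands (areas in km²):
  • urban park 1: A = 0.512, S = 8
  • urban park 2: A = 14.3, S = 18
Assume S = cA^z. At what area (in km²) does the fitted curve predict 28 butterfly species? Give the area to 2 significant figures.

88 km²

z = ln(18/8) / ln(14.3/0.512) = 0.8109 / 3.3297 = 0.2435
c = 8 / 0.512^0.2435 = 8 / 0.8496 = 9.417
A = (28/9.417)^(1/0.2435) ⇒ ln A = ln(2.973)/0.2435 = 4.4744
A = e^4.4744 ≈ 87.74 km²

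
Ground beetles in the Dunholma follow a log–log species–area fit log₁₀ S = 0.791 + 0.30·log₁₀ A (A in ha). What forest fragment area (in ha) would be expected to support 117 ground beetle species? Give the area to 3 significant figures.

18100 ha

117 = 6.18 × A^0.3  ⇒  A^0.3 = 117/6.18 = 18.93
ln A = ln(18.93) / 0.3 = 2.9408 / 0.3 = 9.8028
A = e^9.8028 ≈ 18084 ha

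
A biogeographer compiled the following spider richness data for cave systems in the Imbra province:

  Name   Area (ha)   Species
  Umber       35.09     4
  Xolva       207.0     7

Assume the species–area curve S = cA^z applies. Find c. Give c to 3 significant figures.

1.30

z = ln(S₂/S₁) / ln(A₂/A₁) = ln(7/4) / ln(207/35.09) = 0.5596 / 1.7748 = 0.3153
c = S₁ / A₁^z = 4 / 35.09^0.3153 = 4 / 3.071 = 1.303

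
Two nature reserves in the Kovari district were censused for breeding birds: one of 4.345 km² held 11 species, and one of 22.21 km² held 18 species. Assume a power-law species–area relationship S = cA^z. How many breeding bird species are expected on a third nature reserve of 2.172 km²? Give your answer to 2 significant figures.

8.9

z = ln(18/11) / ln(22.21/4.345) = 0.4925 / 1.6315 = 0.3019
c = 11 / 4.345^0.3019 = 11 / 1.558 = 7.06
S₃ = 7.06 × 2.172^0.3019 = 7.06 × 1.264 ≈ 8.923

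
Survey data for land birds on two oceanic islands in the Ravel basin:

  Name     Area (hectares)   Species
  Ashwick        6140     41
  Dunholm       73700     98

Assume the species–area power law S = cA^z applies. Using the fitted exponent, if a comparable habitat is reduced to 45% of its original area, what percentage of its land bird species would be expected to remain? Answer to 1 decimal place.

75.6%

z = ln(98/41) / ln(73700/6140) = 0.8714 / 2.4852 = 0.3506
S_new/S_old = (A_new/A_old)^z = 0.45^0.3506 = exp(0.3506 × -0.7985) = 0.7558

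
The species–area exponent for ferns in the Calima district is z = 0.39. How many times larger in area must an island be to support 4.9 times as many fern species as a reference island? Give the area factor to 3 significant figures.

(A₂/A₁)^0.39 = 4.9, so A₂/A₁ = 4.9^(1/0.39) = 4.9^2.564
ln(A₂/A₁) = ln 4.9 / 0.39 = 1.5892 / 0.39 = 4.0750
A₂/A₁ = e^4.0750 ≈ 58.85

58.8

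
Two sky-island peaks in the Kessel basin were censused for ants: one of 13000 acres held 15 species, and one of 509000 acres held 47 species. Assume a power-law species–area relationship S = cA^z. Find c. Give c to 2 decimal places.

0.79

z = ln(S₂/S₁) / ln(A₂/A₁) = ln(47/15) / ln(509000/13000) = 1.1421 / 3.6675 = 0.3114
c = S₁ / A₁^z = 15 / 13000^0.3114 = 15 / 19.1 = 0.7852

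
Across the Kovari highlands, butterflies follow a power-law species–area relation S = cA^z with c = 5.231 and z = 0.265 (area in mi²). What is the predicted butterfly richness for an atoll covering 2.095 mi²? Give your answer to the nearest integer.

6 species

S = 5.231 × 2.095^0.265
ln S = ln 5.231 + 0.265 × ln 2.095 = 1.6546 + 0.265 × 0.7396 = 1.8506
S = e^1.8506 ≈ 6.364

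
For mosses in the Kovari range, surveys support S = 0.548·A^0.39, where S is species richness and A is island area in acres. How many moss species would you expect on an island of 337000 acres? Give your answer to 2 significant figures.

S = 0.548 × 337000^0.39
ln S = ln 0.548 + 0.39 × ln 337000 = -0.6015 + 0.39 × 12.7278 = 4.3624
S = e^4.3624 ≈ 78.44

78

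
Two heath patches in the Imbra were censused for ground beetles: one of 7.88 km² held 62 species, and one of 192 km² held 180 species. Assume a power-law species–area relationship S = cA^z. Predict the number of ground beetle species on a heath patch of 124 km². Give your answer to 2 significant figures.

160

z = ln(180/62) / ln(192/7.88) = 1.0658 / 3.1932 = 0.3338
c = 62 / 7.88^0.3338 = 62 / 1.992 = 31.13
S₃ = 31.13 × 124^0.3338 = 31.13 × 4.997 ≈ 155.6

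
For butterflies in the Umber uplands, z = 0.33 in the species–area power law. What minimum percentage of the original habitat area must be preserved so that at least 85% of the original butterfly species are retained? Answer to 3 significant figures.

61.1%

Need (A_new/A_old)^0.33 = 0.85, so A_new/A_old = 0.85^(1/0.33) = 0.85^3.03
ln(A_new/A_old) = ln 0.85 / 0.33 = -0.1625 / 0.33 = -0.4925
A_new/A_old = e^-0.4925 ≈ 0.6111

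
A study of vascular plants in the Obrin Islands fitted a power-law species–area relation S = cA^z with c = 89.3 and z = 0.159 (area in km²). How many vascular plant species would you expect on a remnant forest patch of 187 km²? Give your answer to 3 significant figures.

S = 89.3 × 187^0.159
ln S = ln 89.3 + 0.159 × ln 187 = 4.4920 + 0.159 × 5.2311 = 5.3237
S = e^5.3237 ≈ 205.2

205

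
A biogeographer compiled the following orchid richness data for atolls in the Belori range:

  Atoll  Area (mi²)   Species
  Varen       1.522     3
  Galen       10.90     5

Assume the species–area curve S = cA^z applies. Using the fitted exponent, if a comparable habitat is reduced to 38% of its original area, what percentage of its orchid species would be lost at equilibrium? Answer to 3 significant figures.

22.2%

z = ln(5/3) / ln(10.9/1.522) = 0.5108 / 1.9687 = 0.2595
S_new/S_old = (A_new/A_old)^z = 0.38^0.2595 = exp(0.2595 × -0.9676) = 0.778
Fraction lost = 1 − 0.778 = 0.222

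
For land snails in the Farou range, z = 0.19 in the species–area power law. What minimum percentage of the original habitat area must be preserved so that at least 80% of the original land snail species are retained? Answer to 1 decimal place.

30.9%

Need (A_new/A_old)^0.19 = 0.8, so A_new/A_old = 0.8^(1/0.19) = 0.8^5.263
ln(A_new/A_old) = ln 0.8 / 0.19 = -0.2231 / 0.19 = -1.1744
A_new/A_old = e^-1.1744 ≈ 0.309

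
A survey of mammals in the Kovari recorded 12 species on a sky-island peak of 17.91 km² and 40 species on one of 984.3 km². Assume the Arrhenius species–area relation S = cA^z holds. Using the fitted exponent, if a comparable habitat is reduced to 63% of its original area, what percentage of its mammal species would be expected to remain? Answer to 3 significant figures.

87.0%

z = ln(40/12) / ln(984.3/17.91) = 1.2040 / 4.0066 = 0.3005
S_new/S_old = (A_new/A_old)^z = 0.63^0.3005 = exp(0.3005 × -0.4620) = 0.8704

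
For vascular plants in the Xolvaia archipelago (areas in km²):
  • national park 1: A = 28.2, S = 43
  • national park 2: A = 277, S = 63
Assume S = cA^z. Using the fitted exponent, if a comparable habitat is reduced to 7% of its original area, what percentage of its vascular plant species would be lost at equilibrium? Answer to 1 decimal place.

35.9%

z = ln(63/43) / ln(277/28.2) = 0.3819 / 2.2847 = 0.1672
S_new/S_old = (A_new/A_old)^z = 0.07^0.1672 = exp(0.1672 × -2.6593) = 0.6411
Fraction lost = 1 − 0.6411 = 0.3589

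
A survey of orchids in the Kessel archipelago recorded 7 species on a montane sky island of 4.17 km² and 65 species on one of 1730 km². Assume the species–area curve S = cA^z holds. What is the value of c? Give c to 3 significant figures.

4.13

z = ln(S₂/S₁) / ln(A₂/A₁) = ln(65/7) / ln(1730/4.17) = 2.2285 / 6.0280 = 0.3697
c = S₁ / A₁^z = 7 / 4.17^0.3697 = 7 / 1.695 = 4.129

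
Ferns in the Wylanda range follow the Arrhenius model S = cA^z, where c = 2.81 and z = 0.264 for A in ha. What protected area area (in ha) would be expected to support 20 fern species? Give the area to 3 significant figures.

1690 ha

20 = 2.81 × A^0.264  ⇒  A^0.264 = 20/2.81 = 7.117
ln A = ln(7.117) / 0.264 = 1.9625 / 0.264 = 7.4339
A = e^7.4339 ≈ 1692 ha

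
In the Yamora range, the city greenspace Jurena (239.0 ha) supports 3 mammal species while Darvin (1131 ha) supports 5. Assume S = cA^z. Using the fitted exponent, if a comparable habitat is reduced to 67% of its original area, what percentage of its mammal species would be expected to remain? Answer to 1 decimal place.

z = ln(5/3) / ln(1131/239) = 0.5108 / 1.5544 = 0.3286
S_new/S_old = (A_new/A_old)^z = 0.67^0.3286 = exp(0.3286 × -0.4005) = 0.8767

87.7%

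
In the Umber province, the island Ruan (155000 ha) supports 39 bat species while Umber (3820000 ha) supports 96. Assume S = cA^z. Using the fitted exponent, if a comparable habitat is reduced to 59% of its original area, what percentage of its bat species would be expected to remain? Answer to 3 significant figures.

z = ln(96/39) / ln(3820000/155000) = 0.9008 / 3.2046 = 0.2811
S_new/S_old = (A_new/A_old)^z = 0.59^0.2811 = exp(0.2811 × -0.5276) = 0.8622

86.2%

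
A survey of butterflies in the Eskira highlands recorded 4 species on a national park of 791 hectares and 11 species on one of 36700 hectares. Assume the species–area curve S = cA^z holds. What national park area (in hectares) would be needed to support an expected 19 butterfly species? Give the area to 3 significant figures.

z = ln(11/4) / ln(36700/791) = 1.0116 / 3.8372 = 0.2636
c = 4 / 791^0.2636 = 4 / 5.808 = 0.6887
A = (19/0.6887)^(1/0.2636) ⇒ ln A = ln(27.59)/0.2636 = 12.5837
A = e^12.5837 ≈ 291763 hectares

292000 hectares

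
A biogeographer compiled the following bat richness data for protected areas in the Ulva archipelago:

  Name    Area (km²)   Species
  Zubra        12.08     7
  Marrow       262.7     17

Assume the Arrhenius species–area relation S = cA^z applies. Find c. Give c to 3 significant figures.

z = ln(S₂/S₁) / ln(A₂/A₁) = ln(17/7) / ln(262.7/12.08) = 0.8873 / 3.0795 = 0.2881
c = S₁ / A₁^z = 7 / 12.08^0.2881 = 7 / 2.05 = 3.414

3.41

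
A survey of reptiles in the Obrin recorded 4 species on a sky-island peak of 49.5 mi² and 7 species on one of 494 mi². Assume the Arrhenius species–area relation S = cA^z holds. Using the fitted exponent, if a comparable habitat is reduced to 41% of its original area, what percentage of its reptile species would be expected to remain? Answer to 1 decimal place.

z = ln(7/4) / ln(494/49.5) = 0.5596 / 2.3006 = 0.2433
S_new/S_old = (A_new/A_old)^z = 0.41^0.2433 = exp(0.2433 × -0.8916) = 0.805

80.5%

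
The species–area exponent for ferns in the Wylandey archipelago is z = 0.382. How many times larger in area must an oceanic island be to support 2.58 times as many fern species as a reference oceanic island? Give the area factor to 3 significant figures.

(A₂/A₁)^0.382 = 2.58, so A₂/A₁ = 2.58^(1/0.382) = 2.58^2.618
ln(A₂/A₁) = ln 2.58 / 0.382 = 0.9478 / 0.382 = 2.4811
A₂/A₁ = e^2.4811 ≈ 11.95

12.0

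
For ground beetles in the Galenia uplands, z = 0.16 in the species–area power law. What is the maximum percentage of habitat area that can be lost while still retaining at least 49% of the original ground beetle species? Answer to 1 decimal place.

98.8%

Need (A_new/A_old)^0.16 = 0.49, so A_new/A_old = 0.49^(1/0.16) = 0.49^6.25
ln(A_new/A_old) = ln 0.49 / 0.16 = -0.7133 / 0.16 = -4.4584
A_new/A_old = e^-4.4584 ≈ 0.01158
Fraction that can be lost = 1 − 0.01158 = 0.9884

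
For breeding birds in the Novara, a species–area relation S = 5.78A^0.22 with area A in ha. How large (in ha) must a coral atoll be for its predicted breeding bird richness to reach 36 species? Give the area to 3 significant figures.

4080 ha

36 = 5.78 × A^0.22  ⇒  A^0.22 = 36/5.78 = 6.228
ln A = ln(6.228) / 0.22 = 1.8291 / 0.22 = 8.3142
A = e^8.3142 ≈ 4081 ha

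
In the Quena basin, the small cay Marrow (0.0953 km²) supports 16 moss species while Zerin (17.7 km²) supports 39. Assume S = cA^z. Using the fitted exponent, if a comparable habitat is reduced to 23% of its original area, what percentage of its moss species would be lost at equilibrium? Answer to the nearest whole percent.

z = ln(39/16) / ln(17.7/0.0953) = 0.8910 / 5.2243 = 0.1705
S_new/S_old = (A_new/A_old)^z = 0.23^0.1705 = exp(0.1705 × -1.4697) = 0.7783
Fraction lost = 1 − 0.7783 = 0.2217

22%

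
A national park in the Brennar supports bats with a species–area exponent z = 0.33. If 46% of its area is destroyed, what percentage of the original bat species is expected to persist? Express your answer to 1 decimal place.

81.6%

S_new/S_old = (A_new/A_old)^z = 0.54^0.33
= exp(0.33 × ln 0.54) = exp(0.33 × -0.6162) = exp(-0.2033) ≈ 0.816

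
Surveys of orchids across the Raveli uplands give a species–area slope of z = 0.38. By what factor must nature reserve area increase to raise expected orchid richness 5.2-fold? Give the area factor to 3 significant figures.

76.6

(A₂/A₁)^0.38 = 5.2, so A₂/A₁ = 5.2^(1/0.38) = 5.2^2.632
ln(A₂/A₁) = ln 5.2 / 0.38 = 1.6487 / 0.38 = 4.3386
A₂/A₁ = e^4.3386 ≈ 76.6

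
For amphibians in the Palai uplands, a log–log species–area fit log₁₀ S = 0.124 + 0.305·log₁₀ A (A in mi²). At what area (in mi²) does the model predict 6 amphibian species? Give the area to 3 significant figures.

140 mi²

6 = 1.33 × A^0.305  ⇒  A^0.305 = 6/1.33 = 4.51
ln A = ln(4.51) / 0.305 = 1.5062 / 0.305 = 4.9385
A = e^4.9385 ≈ 139.6 mi²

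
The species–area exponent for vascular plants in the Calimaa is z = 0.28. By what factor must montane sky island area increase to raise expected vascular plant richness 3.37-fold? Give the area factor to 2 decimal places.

(A₂/A₁)^0.28 = 3.37, so A₂/A₁ = 3.37^(1/0.28) = 3.37^3.571
ln(A₂/A₁) = ln 3.37 / 0.28 = 1.2149 / 0.28 = 4.3390
A₂/A₁ = e^4.3390 ≈ 76.63

76.63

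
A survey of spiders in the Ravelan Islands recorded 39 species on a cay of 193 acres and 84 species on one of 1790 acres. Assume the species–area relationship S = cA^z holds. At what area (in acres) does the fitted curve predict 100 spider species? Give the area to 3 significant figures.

z = ln(84/39) / ln(1790/193) = 0.7673 / 2.2273 = 0.3445
c = 39 / 193^0.3445 = 39 / 6.128 = 6.364
A = (100/6.364)^(1/0.3445) ⇒ ln A = ln(15.71)/0.3445 = 7.9961
A = e^7.9961 ≈ 2969 acres

2970 acres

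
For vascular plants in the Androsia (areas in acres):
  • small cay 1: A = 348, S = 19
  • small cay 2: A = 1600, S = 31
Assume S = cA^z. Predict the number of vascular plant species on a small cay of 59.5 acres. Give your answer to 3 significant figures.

z = ln(31/19) / ln(1600/348) = 0.4895 / 1.5256 = 0.3209
c = 19 / 348^0.3209 = 19 / 6.54 = 2.905
S₃ = 2.905 × 59.5^0.3209 = 2.905 × 3.711 ≈ 10.78

10.8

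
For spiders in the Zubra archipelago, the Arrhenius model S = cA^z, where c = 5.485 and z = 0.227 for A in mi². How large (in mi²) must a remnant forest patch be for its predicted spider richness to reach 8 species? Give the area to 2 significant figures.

8 = 5.485 × A^0.227  ⇒  A^0.227 = 8/5.485 = 1.459
ln A = ln(1.459) / 0.227 = 0.3774 / 0.227 = 1.6627
A = e^1.6627 ≈ 5.273 mi²

5.3 mi²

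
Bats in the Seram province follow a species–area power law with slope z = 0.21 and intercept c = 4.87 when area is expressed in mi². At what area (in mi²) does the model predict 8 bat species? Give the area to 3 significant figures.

8 = 4.87 × A^0.21  ⇒  A^0.21 = 8/4.87 = 1.643
ln A = ln(1.643) / 0.21 = 0.4963 / 0.21 = 2.3636
A = e^2.3636 ≈ 10.63 mi²

10.6 mi²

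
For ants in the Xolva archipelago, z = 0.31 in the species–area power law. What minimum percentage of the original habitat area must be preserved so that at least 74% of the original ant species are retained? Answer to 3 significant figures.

Need (A_new/A_old)^0.31 = 0.74, so A_new/A_old = 0.74^(1/0.31) = 0.74^3.226
ln(A_new/A_old) = ln 0.74 / 0.31 = -0.3011 / 0.31 = -0.9713
A_new/A_old = e^-0.9713 ≈ 0.3786

37.9%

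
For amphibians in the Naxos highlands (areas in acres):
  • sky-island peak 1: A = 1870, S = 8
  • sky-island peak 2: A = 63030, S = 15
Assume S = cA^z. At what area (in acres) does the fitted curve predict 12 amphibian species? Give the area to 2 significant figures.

z = ln(15/8) / ln(63030/1870) = 0.6286 / 3.5177 = 0.1787
c = 8 / 1870^0.1787 = 8 / 3.843 = 2.082
A = (12/2.082)^(1/0.1787) ⇒ ln A = ln(5.765)/0.1787 = 9.8027
A = e^9.8027 ≈ 18082 acres

18000 acres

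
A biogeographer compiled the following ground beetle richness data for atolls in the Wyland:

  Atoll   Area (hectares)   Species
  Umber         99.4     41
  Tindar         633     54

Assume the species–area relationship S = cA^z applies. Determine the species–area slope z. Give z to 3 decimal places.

Taking logs: ln S = ln c + z ln A, so z = (ln S₂ − ln S₁)/(ln A₂ − ln A₁).
z = ln(54/41) / ln(633/99.4) = ln(1.317) / ln(6.368) = 0.2754 / 1.8513 = 0.1488

0.149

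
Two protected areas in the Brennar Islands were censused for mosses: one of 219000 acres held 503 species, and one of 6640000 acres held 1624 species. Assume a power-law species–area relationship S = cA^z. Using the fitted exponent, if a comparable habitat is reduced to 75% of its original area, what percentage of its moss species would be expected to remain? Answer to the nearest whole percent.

z = ln(1624/503) / ln(6640000/219000) = 1.1721 / 3.4118 = 0.3435
S_new/S_old = (A_new/A_old)^z = 0.75^0.3435 = exp(0.3435 × -0.2877) = 0.9059

91%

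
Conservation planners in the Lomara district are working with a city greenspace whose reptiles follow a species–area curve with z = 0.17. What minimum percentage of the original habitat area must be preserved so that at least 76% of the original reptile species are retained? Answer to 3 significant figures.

Need (A_new/A_old)^0.17 = 0.76, so A_new/A_old = 0.76^(1/0.17) = 0.76^5.882
ln(A_new/A_old) = ln 0.76 / 0.17 = -0.2744 / 0.17 = -1.6143
A_new/A_old = e^-1.6143 ≈ 0.199

19.9%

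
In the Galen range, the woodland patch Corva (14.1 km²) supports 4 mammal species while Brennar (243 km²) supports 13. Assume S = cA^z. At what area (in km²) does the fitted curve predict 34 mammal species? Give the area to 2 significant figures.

z = ln(13/4) / ln(243/14.1) = 1.1787 / 2.8469 = 0.4140
c = 4 / 14.1^0.4140 = 4 / 2.991 = 1.337
A = (34/1.337)^(1/0.4140) ⇒ ln A = ln(25.42)/0.4140 = 7.8152
A = e^7.8152 ≈ 2478 km²

2500 km²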